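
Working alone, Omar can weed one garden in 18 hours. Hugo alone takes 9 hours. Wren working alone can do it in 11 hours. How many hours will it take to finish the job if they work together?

Combined rate: 1/18 + 1/9 + 1/11 = (11 + 22 + 18)/198 = 51/198 = 17/66 per hour.
Time = 1 ÷ (17/66) = 66/17 hours.

66/17 hours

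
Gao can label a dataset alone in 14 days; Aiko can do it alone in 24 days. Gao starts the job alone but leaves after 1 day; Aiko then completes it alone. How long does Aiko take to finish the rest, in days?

In 1 day Gao does 1/14 of the job, leaving 13/14.
Aiko works at 1/24 per day, so finishing takes 13/14 ÷ 1/24 = 156/7 days.

156/7 days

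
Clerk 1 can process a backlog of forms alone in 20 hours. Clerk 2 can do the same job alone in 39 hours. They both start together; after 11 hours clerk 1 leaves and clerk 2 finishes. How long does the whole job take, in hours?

In the first 11 hours the combined rate is 59/780, so 649/780 of the job is done, leaving 131/780.
After clerk 1 leaves the rate is 1/39 per hour; the remaining 131/780 takes 131/20 hours.
Total = 11 + 131/20 = 351/20 hours.

351/20 hours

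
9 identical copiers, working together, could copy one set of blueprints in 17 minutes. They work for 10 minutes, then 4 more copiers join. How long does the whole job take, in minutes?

One copier does 1/153 of the job per minute.
After 10 minutes with 9 copiers, 10/17 is done (7/17 left).
With 13 copiers the rate is 13/153, so the rest takes 7/17 ÷ 13/153 = 63/13 minutes.
Total = 10 + 63/13 = 193/13 minutes.

193/13 minutes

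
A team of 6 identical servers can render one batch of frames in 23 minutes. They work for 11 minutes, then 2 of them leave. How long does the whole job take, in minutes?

One server does 1/138 of the job per minute.
After 11 minutes with 6 servers, 11/23 is done (12/23 left).
With 4 servers the rate is 4/138 = 2/69, so the rest takes 12/23 ÷ 2/69 = 18 minutes.
Total = 11 + 18 = 29 minutes.

29 minutes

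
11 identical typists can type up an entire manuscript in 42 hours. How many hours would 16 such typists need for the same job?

231/8 hours

Total work is 11·42 = 462 typist-hours.
With 16 typists: 462/16 = 231/8 hours.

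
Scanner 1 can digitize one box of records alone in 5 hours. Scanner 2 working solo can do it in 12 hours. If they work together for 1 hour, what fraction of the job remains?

43/60

Combined rate: 1/5 + 1/12 = (12 + 5)/60 = 17/60 per hour.
In 1 hour they complete 1·17/60 = 17/60 of the job.
So 43/60 remains.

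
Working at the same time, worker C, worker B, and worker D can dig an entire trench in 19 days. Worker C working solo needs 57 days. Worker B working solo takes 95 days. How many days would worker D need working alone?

Combined rate is 1/19 per day.
Known contribution: 1/57 + 1/95 = (5 + 3)/285 = 8/285 per day.
So worker D's rate is 1/19 − 8/285 = 7/285, meaning 285/7 days alone.

285/7 days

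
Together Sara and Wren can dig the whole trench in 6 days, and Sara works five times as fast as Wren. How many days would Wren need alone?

Let Wren's rate be r; then Sara's rate is 5r, so together (5 + 1)r = 6r = 1/6.
Thus r = 1/36 per day.
Wren alone: 36 days; Sara alone: 36/5 days.

36 days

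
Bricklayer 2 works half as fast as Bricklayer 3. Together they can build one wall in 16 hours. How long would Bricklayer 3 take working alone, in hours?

Let Bricklayer 3's rate be r; then Bricklayer 2's rate is (1/2)r, so together (1/2 + 1)r = (3/2)r = 1/16.
Thus r = 1/24 per hour.
Bricklayer 3 alone: 24 hours; Bricklayer 2 alone: 48 hours.

24 hours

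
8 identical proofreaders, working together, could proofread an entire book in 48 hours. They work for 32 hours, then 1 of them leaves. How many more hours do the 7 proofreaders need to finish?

128/7 hours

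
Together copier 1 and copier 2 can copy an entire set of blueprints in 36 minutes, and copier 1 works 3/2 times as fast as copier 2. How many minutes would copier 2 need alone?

Let copier 2's rate be r; then copier 1's rate is (3/2)r, so together (3/2 + 1)r = (5/2)r = 1/36.
Thus r = 1/90 per minute.
Copier 2 alone: 90 minutes; copier 1 alone: 60 minutes.

90 minutes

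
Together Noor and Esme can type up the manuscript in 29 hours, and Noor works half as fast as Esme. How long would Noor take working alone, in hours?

87 hours

Let Esme's rate be r; then Noor's rate is (1/2)r, so together (1/2 + 1)r = (3/2)r = 1/29.
Thus r = 2/87 per hour.
Esme alone: 87/2 hours; Noor alone: 87 hours.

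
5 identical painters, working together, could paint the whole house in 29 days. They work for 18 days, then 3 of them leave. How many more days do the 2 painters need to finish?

One painter does 1/145 of the job per day.
After 18 days with 5 painters, 18/29 is done (11/29 left).
With 2 painters the rate is 2/145, so the rest takes 11/29 ÷ 2/145 = 55/2 days.

55/2 days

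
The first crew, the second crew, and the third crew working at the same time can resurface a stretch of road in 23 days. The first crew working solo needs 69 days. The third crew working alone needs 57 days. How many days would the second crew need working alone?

Combined rate is 1/23 per day.
Known contribution: 1/69 + 1/57 = (19 + 23)/1311 = 42/1311 = 14/437 per day.
So the second crew's rate is 1/23 − 14/437 = 5/437, meaning 437/5 days alone.

437/5 days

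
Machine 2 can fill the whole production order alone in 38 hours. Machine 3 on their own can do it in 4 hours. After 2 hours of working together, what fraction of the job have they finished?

Combined rate: 1/38 + 1/4 = (2 + 19)/76 = 21/76 per hour.
In 2 hours they complete 2·21/76 = 21/38 of the job.

21/38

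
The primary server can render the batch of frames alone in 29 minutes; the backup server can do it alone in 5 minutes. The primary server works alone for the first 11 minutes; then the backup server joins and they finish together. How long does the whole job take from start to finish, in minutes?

232/17 minutes

In 11 minutes the primary server does 11/29 of the job, leaving 18/29.
The primary server and the backup server together work at 34/145 per minute, so finishing takes 18/29 ÷ 34/145 = 45/17 minutes.
Total time = 11 + 45/17 = 232/17 minutes.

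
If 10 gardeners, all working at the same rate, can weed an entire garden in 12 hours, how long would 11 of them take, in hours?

120/11 hours

Total work is 10·12 = 120 gardener-hours.
With 11 gardeners: 120/11 hours.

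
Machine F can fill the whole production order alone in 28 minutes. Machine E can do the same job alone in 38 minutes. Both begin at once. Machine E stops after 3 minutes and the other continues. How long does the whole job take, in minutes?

490/19 minutes

In the first 3 minutes the combined rate is 33/532, so 99/532 of the job is done, leaving 433/532.
After machine E leaves the rate is 1/28 per minute; the remaining 433/532 takes 433/19 minutes.
Total = 3 + 433/19 = 490/19 minutes.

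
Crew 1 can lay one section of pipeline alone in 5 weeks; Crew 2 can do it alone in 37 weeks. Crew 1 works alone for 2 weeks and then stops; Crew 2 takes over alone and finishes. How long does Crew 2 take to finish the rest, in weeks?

In 2 weeks Crew 1 does 2/5 of the job, leaving 3/5.
Crew 2 works at 1/37 per week, so finishing takes 3/5 ÷ 1/37 = 111/5 weeks.

111/5 weeks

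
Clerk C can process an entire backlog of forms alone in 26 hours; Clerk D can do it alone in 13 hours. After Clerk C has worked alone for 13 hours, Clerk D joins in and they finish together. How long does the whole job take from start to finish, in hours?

52/3 hours

In 13 hours Clerk C does 13/26 = 1/2 of the job, leaving 1/2.
Clerk C and Clerk D together work at 3/26 per hour, so finishing takes 1/2 ÷ 3/26 = 13/3 hours.
Total time = 13 + 13/3 = 52/3 hours.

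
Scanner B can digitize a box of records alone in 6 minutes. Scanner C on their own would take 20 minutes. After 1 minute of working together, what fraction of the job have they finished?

13/60

Combined rate: 1/6 + 1/20 = (10 + 3)/60 = 13/60 per minute.
In 1 minute they complete 1·13/60 = 13/60 of the job.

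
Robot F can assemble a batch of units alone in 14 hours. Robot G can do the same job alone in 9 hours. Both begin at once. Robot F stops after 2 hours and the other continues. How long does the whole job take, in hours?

In the first 2 hours the combined rate is 23/126, so 23/63 of the job is done, leaving 40/63.
After robot F leaves the rate is 1/9 per hour; the remaining 40/63 takes 40/7 hours.
Total = 2 + 40/7 = 54/7 hours.

54/7 hours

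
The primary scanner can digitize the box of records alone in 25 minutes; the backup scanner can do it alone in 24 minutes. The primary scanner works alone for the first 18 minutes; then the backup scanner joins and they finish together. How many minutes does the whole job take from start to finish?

In 18 minutes the primary scanner does 18/25 of the job, leaving 7/25.
The primary scanner and the backup scanner together work at 49/600 per minute, so finishing takes 7/25 ÷ 49/600 = 24/7 minutes.
Total time = 18 + 24/7 = 150/7 minutes.

150/7 minutes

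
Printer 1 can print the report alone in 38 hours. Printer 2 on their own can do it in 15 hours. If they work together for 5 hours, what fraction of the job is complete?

53/114

Combined rate: 1/38 + 1/15 = (15 + 38)/570 = 53/570 per hour.
In 5 hours they complete 5·53/570 = 53/114 of the job.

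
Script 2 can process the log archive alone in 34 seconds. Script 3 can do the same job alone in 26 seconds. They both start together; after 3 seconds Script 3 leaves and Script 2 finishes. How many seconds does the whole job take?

In the first 3 seconds the combined rate is 15/221, so 45/221 of the job is done, leaving 176/221.
After Script 3 leaves the rate is 1/34 per second; the remaining 176/221 takes 352/13 seconds.
Total = 3 + 352/13 = 391/13 seconds.

391/13 seconds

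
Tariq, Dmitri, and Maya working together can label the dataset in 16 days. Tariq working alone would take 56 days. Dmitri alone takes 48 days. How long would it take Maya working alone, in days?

Combined rate is 1/16 per day.
Known contribution: 1/56 + 1/48 = (6 + 7)/336 = 13/336 per day.
So Maya's rate is 1/16 − 13/336 = 1/42, meaning 42 days alone.

42 days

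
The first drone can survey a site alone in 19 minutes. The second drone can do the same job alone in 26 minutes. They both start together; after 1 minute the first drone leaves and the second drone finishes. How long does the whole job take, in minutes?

In the first 1 minute the combined rate is 45/494, so 45/494 of the job is done, leaving 449/494.
After the first drone leaves the rate is 1/26 per minute; the remaining 449/494 takes 449/19 minutes.
Total = 1 + 449/19 = 468/19 minutes.

468/19 minutes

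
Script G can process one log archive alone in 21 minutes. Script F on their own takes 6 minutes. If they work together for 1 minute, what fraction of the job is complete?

Combined rate: 1/21 + 1/6 = (2 + 7)/42 = 9/42 = 3/14 per minute.
In 1 minute they complete 1·3/14 = 3/14 of the job.

3/14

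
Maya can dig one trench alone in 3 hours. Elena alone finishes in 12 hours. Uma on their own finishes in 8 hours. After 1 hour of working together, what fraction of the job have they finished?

13/24

Combined rate: 1/3 + 1/12 + 1/8 = (8 + 2 + 3)/24 = 13/24 per hour.
In 1 hour they complete 1·13/24 = 13/24 of the job.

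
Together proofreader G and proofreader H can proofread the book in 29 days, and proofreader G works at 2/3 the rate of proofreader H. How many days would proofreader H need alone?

Let proofreader H's rate be r; then proofreader G's rate is (2/3)r, so together (2/3 + 1)r = (5/3)r = 1/29.
Thus r = 3/145 per day.
Proofreader H alone: 145/3 days; proofreader G alone: 145/2 days.

145/3 days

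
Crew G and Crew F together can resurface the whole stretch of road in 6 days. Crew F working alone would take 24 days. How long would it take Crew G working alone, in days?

8 days

Combined rate is 1/6 per day.
Known contribution: 1/24 per day.
So Crew G's rate is 1/6 − 1/24 = 1/8, meaning 8 days alone.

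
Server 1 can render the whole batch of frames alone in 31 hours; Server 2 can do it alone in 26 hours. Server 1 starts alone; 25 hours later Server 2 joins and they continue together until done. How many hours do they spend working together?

52/19 hours

In 25 hours Server 1 does 25/31 of the job, leaving 6/31.
Server 1 and Server 2 together work at 57/806 per hour, so finishing takes 6/31 ÷ 57/806 = 52/19 hours.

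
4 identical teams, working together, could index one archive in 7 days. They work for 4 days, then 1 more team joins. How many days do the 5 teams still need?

One team does 1/28 of the job per day.
After 4 days with 4 teams, 4/7 is done (3/7 left).
With 5 teams the rate is 5/28, so the rest takes 3/7 ÷ 5/28 = 12/5 days.

12/5 days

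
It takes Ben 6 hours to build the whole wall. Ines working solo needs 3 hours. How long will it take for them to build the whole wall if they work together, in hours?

Combined rate: 1/6 + 1/3 = (1 + 2)/6 = 3/6 = 1/2 per hour.
Time = 1 ÷ (1/2) = 2 hours.

2 hours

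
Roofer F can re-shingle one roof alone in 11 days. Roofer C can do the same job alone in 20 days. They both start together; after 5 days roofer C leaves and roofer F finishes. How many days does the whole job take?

In the first 5 days the combined rate is 31/220, so 31/44 of the job is done, leaving 13/44.
After roofer C leaves the rate is 1/11 per day; the remaining 13/44 takes 13/4 days.
Total = 5 + 13/4 = 33/4 days.

33/4 days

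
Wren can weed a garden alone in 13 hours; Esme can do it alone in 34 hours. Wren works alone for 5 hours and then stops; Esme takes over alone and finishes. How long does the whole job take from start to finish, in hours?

In 5 hours Wren does 5/13 of the job, leaving 8/13.
Esme works at 1/34 per hour, so finishing takes 8/13 ÷ 1/34 = 272/13 hours.
Total time = 5 + 272/13 = 337/13 hours.

337/13 hours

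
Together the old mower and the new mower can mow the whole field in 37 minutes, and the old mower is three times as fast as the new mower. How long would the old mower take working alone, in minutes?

Let the new mower's rate be r; then the old mower's rate is 3r, so together (3 + 1)r = 4r = 1/37.
Thus r = 1/148 per minute.
The new mower alone: 148 minutes; the old mower alone: 148/3 minutes.

148/3 minutes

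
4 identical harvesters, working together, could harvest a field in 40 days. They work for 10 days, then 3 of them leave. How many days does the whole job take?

One harvester does 1/160 of the job per day.
After 10 days with 4 harvesters, 1/4 is done (3/4 left).
With 1 harvester the rate is 1/160, so the rest takes 3/4 ÷ 1/160 = 120 days.
Total = 10 + 120 = 130 days.

130 days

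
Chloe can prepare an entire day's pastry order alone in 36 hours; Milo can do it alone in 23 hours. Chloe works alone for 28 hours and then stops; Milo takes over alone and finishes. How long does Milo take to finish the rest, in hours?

In 28 hours Chloe does 28/36 = 7/9 of the job, leaving 2/9.
Milo works at 1/23 per hour, so finishing takes 2/9 ÷ 1/23 = 46/9 hours.

46/9 hours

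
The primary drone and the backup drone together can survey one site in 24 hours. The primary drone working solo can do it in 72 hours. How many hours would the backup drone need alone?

Combined rate is 1/24 per hour.
Known contribution: 1/72 per hour.
So the backup drone's rate is 1/24 − 1/72 = 1/36, meaning 36 hours alone.

36 hours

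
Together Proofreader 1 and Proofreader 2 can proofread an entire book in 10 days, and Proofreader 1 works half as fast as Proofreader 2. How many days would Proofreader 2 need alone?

15 days

Let Proofreader 2's rate be r; then Proofreader 1's rate is (1/2)r, so together (1/2 + 1)r = (3/2)r = 1/10.
Thus r = 1/15 per day.
Proofreader 2 alone: 15 days; Proofreader 1 alone: 30 days.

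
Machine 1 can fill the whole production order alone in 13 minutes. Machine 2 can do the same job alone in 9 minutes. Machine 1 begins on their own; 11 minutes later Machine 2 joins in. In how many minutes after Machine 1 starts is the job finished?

In the first 11 minutes Machine 1 alone does 11/13 of the job, leaving 2/13.
Once everyone is working, combined rate: 1/13 + 1/9 = (9 + 13)/117 = 22/117 per minute.
Remaining 2/13 at 22/117 per minute takes 9/11 minutes.
Total from the start = 11 + 9/11 = 130/11 minutes.

130/11 minutes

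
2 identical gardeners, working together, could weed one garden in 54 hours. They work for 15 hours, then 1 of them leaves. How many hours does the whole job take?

93 hours

One gardener does 1/108 of the job per hour.
After 15 hours with 2 gardeners, 5/18 is done (13/18 left).
With 1 gardener the rate is 1/108, so the rest takes 13/18 ÷ 1/108 = 78 hours.
Total = 15 + 78 = 93 hours.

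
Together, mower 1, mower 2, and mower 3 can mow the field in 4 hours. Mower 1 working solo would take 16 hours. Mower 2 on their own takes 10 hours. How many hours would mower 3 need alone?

Combined rate is 1/4 per hour.
Known contribution: 1/16 + 1/10 = (5 + 8)/80 = 13/80 per hour.
So mower 3's rate is 1/4 − 13/80 = 7/80, meaning 80/7 hours alone.

80/7 hours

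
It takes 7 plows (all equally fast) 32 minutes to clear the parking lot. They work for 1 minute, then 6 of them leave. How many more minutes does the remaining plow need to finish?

217 minutes

One plow does 1/224 of the job per minute.
After 1 minute with 7 plows, 1/32 is done (31/32 left).
With 1 plow the rate is 1/224, so the rest takes 31/32 ÷ 1/224 = 217 minutes.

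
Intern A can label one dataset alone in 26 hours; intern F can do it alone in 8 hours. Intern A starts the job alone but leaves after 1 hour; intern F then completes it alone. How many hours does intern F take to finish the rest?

In 1 hour intern A does 1/26 of the job, leaving 25/26.
Intern F works at 1/8 per hour, so finishing takes 25/26 ÷ 1/8 = 100/13 hours.

100/13 hours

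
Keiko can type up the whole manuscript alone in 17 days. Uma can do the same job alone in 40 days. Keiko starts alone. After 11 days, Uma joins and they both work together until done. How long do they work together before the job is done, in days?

80/19 days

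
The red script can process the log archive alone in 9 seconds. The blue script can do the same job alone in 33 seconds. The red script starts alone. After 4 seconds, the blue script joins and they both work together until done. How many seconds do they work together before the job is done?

In the first 4 seconds the red script alone does 4/9 of the job, leaving 5/9.
Once everyone is working, combined rate: 1/9 + 1/33 = (11 + 3)/99 = 14/99 per second.
Remaining 5/9 at 14/99 per second takes 55/14 seconds.

55/14 seconds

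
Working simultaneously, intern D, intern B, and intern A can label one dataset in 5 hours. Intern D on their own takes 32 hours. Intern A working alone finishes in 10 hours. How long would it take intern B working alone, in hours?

160/11 hours

Combined rate is 1/5 per hour.
Known contribution: 1/32 + 1/10 = (5 + 16)/160 = 21/160 per hour.
So intern B's rate is 1/5 − 21/160 = 11/160, meaning 160/11 hours alone.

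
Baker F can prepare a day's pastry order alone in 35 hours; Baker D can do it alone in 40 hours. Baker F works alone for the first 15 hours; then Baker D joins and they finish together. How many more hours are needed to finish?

32/3 hours

In 15 hours Baker F does 15/35 = 3/7 of the job, leaving 4/7.
Baker F and Baker D together work at 3/56 per hour, so finishing takes 4/7 ÷ 3/56 = 32/3 hours.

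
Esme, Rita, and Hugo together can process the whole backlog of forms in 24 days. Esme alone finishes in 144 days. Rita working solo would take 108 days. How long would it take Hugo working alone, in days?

Combined rate is 1/24 per day.
Known contribution: 1/144 + 1/108 = (3 + 4)/432 = 7/432 per day.
So Hugo's rate is 1/24 − 7/432 = 11/432, meaning 432/11 days alone.

432/11 days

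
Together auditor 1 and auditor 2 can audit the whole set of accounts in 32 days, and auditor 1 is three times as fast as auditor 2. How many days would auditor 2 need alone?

128 days

Let auditor 2's rate be r; then auditor 1's rate is 3r, so together (3 + 1)r = 4r = 1/32.
Thus r = 1/128 per day.
Auditor 2 alone: 128 days; auditor 1 alone: 128/3 days.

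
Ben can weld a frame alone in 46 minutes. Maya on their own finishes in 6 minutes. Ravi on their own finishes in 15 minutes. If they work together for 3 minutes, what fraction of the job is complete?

88/115

Combined rate: 1/46 + 1/6 + 1/15 = (15 + 115 + 46)/690 = 176/690 = 88/345 per minute.
In 3 minutes they complete 3·88/345 = 88/115 of the job.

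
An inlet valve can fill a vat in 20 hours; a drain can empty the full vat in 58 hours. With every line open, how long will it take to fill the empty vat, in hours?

Net rate = 1/20 − 1/58 = (29 − 10)/580 = 19/580 per hour.
Filling time = 1 ÷ (19/580) = 580/19 hours.

580/19 hours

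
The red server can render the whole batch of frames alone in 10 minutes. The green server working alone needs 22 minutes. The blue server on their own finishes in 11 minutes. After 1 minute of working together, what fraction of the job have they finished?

13/55

Combined rate: 1/10 + 1/22 + 1/11 = (11 + 5 + 10)/110 = 26/110 = 13/55 per minute.
In 1 minute they complete 1·13/55 = 13/55 of the job.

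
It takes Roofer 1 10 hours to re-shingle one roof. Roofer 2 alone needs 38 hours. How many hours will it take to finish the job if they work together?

Combined rate: 1/10 + 1/38 = (19 + 5)/190 = 24/190 = 12/95 per hour.
Time = 1 ÷ (12/95) = 95/12 hours.

95/12 hours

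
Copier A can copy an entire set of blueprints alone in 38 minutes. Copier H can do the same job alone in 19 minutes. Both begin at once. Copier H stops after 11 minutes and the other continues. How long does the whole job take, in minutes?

16 minutes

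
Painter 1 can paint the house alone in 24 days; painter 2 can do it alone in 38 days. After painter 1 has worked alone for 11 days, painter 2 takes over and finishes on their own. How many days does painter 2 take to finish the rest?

In 11 days painter 1 does 11/24 of the job, leaving 13/24.
Painter 2 works at 1/38 per day, so finishing takes 13/24 ÷ 1/38 = 247/12 days.

247/12 days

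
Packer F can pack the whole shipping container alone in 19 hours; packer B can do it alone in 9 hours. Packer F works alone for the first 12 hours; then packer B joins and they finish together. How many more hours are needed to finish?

9/4 hours

In 12 hours packer F does 12/19 of the job, leaving 7/19.
Packer F and packer B together work at 28/171 per hour, so finishing takes 7/19 ÷ 28/171 = 9/4 hours.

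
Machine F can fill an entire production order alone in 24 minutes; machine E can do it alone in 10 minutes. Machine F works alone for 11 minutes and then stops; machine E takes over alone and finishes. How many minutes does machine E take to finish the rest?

In 11 minutes machine F does 11/24 of the job, leaving 13/24.
Machine E works at 1/10 per minute, so finishing takes 13/24 ÷ 1/10 = 65/12 minutes.

65/12 minutes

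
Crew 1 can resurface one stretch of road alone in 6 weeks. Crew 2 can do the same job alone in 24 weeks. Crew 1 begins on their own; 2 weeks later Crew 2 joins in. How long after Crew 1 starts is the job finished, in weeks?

26/5 weeks

In the first 2 weeks Crew 1 alone does 2/6 = 1/3 of the job, leaving 2/3.
Once everyone is working, combined rate: 1/6 + 1/24 = (4 + 1)/24 = 5/24 per week.
Remaining 2/3 at 5/24 per week takes 16/5 weeks.
Total from the start = 2 + 16/5 = 26/5 weeks.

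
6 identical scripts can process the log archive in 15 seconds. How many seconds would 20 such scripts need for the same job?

9/2 seconds

Total work is 6·15 = 90 script-seconds.
With 20 scripts: 90/20 = 9/2 seconds.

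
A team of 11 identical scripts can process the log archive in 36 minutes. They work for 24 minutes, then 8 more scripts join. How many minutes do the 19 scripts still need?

132/19 minutes

One script does 1/396 of the job per minute.
After 24 minutes with 11 scripts, 2/3 is done (1/3 left).
With 19 scripts the rate is 19/396, so the rest takes 1/3 ÷ 19/396 = 132/19 minutes.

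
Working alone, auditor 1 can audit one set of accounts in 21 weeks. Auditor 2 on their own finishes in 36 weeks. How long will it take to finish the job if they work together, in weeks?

252/19 weeks

Combined rate: 1/21 + 1/36 = (12 + 7)/252 = 19/252 per week.
Time = 1 ÷ (19/252) = 252/19 weeks.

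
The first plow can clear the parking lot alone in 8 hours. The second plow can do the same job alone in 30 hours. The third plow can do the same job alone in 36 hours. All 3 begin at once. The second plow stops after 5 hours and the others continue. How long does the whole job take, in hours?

60/11 hours

In the first 5 hours the combined rate is 67/360, so 67/72 of the job is done, leaving 5/72.
After the second plow leaves the rate is 11/72 per hour; the remaining 5/72 takes 5/11 hours.
Total = 5 + 5/11 = 60/11 hours.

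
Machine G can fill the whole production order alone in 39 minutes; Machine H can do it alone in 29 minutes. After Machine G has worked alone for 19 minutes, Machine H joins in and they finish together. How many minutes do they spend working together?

In 19 minutes Machine G does 19/39 of the job, leaving 20/39.
Machine G and Machine H together work at 68/1131 per minute, so finishing takes 20/39 ÷ 68/1131 = 145/17 minutes.

145/17 minutes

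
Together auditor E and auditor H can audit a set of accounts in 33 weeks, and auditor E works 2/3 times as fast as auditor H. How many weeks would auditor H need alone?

Let auditor H's rate be r; then auditor E's rate is (2/3)r, so together (2/3 + 1)r = (5/3)r = 1/33.
Thus r = 1/55 per week.
Auditor H alone: 55 weeks; auditor E alone: 165/2 weeks.

55 weeks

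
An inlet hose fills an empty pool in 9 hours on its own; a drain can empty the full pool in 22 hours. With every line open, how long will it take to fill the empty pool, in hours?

Net rate = 1/9 − 1/22 = (22 − 9)/198 = 13/198 per hour.
Filling time = 1 ÷ (13/198) = 198/13 hours.

198/13 hours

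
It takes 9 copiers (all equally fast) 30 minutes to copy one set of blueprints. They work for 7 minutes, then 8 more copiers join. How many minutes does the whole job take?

326/17 minutes

One copier does 1/270 of the job per minute.
After 7 minutes with 9 copiers, 7/30 is done (23/30 left).
With 17 copiers the rate is 17/270, so the rest takes 23/30 ÷ 17/270 = 207/17 minutes.
Total = 7 + 207/17 = 326/17 minutes.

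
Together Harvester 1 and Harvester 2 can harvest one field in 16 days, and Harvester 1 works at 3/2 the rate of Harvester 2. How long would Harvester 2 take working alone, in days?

40 days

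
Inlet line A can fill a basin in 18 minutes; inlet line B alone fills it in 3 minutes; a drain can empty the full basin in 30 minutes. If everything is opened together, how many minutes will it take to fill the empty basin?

Net rate = 1/18 + 1/3 − 1/30 = (5 + 30 − 3)/90 = 32/90 = 16/45 per minute.
Filling time = 1 ÷ (16/45) = 45/16 minutes.

45/16 minutes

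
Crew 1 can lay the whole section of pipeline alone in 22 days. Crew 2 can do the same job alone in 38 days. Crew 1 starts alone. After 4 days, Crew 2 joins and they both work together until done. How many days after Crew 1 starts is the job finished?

In the first 4 days Crew 1 alone does 4/22 = 2/11 of the job, leaving 9/11.
Once everyone is working, combined rate: 1/22 + 1/38 = (19 + 11)/418 = 30/418 = 15/209 per day.
Remaining 9/11 at 15/209 per day takes 57/5 days.
Total from the start = 4 + 57/5 = 77/5 days.

77/5 days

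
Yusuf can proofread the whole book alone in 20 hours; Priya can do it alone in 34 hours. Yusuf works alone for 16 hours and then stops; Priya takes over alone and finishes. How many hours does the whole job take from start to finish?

114/5 hours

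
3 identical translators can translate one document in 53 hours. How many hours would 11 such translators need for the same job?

159/11 hours

Total work is 3·53 = 159 translator-hours.
With 11 translators: 159/11 hours.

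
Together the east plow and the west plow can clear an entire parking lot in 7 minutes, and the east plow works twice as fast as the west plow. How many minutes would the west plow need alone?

Let the west plow's rate be r; then the east plow's rate is 2r, so together (2 + 1)r = 3r = 1/7.
Thus r = 1/21 per minute.
The west plow alone: 21 minutes; the east plow alone: 21/2 minutes.

21 minutes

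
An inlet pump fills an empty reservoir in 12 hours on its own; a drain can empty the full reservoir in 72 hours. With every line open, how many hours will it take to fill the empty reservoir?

Net rate = 1/12 − 1/72 = (6 − 1)/72 = 5/72 per hour.
Filling time = 1 ÷ (5/72) = 72/5 hours.

72/5 hours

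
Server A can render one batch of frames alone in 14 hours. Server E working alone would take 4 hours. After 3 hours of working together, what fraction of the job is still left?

Combined rate: 1/14 + 1/4 = (2 + 7)/28 = 9/28 per hour.
In 3 hours they complete 3·9/28 = 27/28 of the job.
So 1/28 remains.

1/28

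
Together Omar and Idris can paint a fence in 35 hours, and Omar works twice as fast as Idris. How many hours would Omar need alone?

105/2 hours

Let Idris's rate be r; then Omar's rate is 2r, so together (2 + 1)r = 3r = 1/35.
Thus r = 1/105 per hour.
Idris alone: 105 hours; Omar alone: 105/2 hours.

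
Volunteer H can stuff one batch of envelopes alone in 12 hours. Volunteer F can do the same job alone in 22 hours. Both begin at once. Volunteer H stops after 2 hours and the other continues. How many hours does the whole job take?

In the first 2 hours the combined rate is 17/132, so 17/66 of the job is done, leaving 49/66.
After volunteer H leaves the rate is 1/22 per hour; the remaining 49/66 takes 49/3 hours.
Total = 2 + 49/3 = 55/3 hours.

55/3 hours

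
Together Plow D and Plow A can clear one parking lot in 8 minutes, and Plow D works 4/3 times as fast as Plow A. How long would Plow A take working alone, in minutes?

Let Plow A's rate be r; then Plow D's rate is (4/3)r, so together (4/3 + 1)r = (7/3)r = 1/8.
Thus r = 3/56 per minute.
Plow A alone: 56/3 minutes; Plow D alone: 14 minutes.

56/3 minutes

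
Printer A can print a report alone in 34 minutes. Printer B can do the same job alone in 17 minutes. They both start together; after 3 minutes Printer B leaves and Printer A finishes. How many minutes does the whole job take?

In the first 3 minutes the combined rate is 3/34, so 9/34 of the job is done, leaving 25/34.
After Printer B leaves the rate is 1/34 per minute; the remaining 25/34 takes 25 minutes.
Total = 3 + 25 = 28 minutes.

28 minutes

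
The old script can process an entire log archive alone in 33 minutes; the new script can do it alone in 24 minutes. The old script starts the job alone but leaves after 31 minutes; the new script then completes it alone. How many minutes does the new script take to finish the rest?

16/11 minutes

In 31 minutes the old script does 31/33 of the job, leaving 2/33.
The new script works at 1/24 per minute, so finishing takes 2/33 ÷ 1/24 = 16/11 minutes.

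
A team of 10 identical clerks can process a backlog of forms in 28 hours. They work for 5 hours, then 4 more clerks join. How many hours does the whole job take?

One clerk does 1/280 of the job per hour.
After 5 hours with 10 clerks, 5/28 is done (23/28 left).
With 14 clerks the rate is 14/280 = 1/20, so the rest takes 23/28 ÷ 1/20 = 115/7 hours.
Total = 5 + 115/7 = 150/7 hours.

150/7 hours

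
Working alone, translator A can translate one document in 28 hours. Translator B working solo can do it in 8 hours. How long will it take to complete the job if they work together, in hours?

With two workers the combined time is the product over the sum: 28·8/(28+8) = 224/36 = 56/9 hours.

56/9 hours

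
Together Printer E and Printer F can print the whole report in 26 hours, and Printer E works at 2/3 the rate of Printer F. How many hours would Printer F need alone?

130/3 hours

Let Printer F's rate be r; then Printer E's rate is (2/3)r, so together (2/3 + 1)r = (5/3)r = 1/26.
Thus r = 3/130 per hour.
Printer F alone: 130/3 hours; Printer E alone: 65 hours.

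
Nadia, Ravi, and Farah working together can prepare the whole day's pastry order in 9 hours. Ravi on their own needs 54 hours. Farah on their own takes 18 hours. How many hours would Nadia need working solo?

27 hours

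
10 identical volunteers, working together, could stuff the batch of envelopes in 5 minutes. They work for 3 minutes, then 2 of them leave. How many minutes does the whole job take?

One volunteer does 1/50 of the job per minute.
After 3 minutes with 10 volunteers, 3/5 is done (2/5 left).
With 8 volunteers the rate is 8/50 = 4/25, so the rest takes 2/5 ÷ 4/25 = 5/2 minutes.
Total = 3 + 5/2 = 11/2 minutes.

11/2 minutes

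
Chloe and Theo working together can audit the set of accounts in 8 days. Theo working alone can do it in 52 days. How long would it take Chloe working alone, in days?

Combined rate is 1/8 per day.
Known contribution: 1/52 per day.
So Chloe's rate is 1/8 − 1/52 = 11/104, meaning 104/11 days alone.

104/11 days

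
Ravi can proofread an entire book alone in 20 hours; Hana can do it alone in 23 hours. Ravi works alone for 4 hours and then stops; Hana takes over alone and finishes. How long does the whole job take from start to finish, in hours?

112/5 hours

In 4 hours Ravi does 4/20 = 1/5 of the job, leaving 4/5.
Hana works at 1/23 per hour, so finishing takes 4/5 ÷ 1/23 = 92/5 hours.
Total time = 4 + 92/5 = 112/5 hours.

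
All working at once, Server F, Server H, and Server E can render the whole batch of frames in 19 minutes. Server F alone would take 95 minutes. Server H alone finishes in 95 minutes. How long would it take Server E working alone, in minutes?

95/3 minutes

Combined rate is 1/19 per minute.
Known contribution: 1/95 + 1/95 = (1 + 1)/95 = 2/95 per minute.
So Server E's rate is 1/19 − 2/95 = 3/95, meaning 95/3 minutes alone.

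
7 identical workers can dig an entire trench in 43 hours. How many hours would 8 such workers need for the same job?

301/8 hours

Total work is 7·43 = 301 worker-hours.
With 8 workers: 301/8 hours.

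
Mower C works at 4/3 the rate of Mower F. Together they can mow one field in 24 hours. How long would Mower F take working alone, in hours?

Let Mower F's rate be r; then Mower C's rate is (4/3)r, so together (4/3 + 1)r = (7/3)r = 1/24.
Thus r = 1/56 per hour.
Mower F alone: 56 hours; Mower C alone: 42 hours.

56 hours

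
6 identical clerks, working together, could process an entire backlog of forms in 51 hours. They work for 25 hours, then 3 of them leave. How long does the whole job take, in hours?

77 hours

One clerk does 1/306 of the job per hour.
After 25 hours with 6 clerks, 25/51 is done (26/51 left).
With 3 clerks the rate is 3/306 = 1/102, so the rest takes 26/51 ÷ 1/102 = 52 hours.
Total = 25 + 52 = 77 hours.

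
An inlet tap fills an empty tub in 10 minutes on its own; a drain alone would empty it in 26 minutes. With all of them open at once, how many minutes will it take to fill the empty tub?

Net rate = 1/10 − 1/26 = (13 − 5)/130 = 8/130 = 4/65 per minute.
Filling time = 1 ÷ (4/65) = 65/4 minutes.

65/4 minutes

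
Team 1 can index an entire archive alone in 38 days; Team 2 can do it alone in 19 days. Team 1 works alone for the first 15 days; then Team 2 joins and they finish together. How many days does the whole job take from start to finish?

68/3 days

In 15 days Team 1 does 15/38 of the job, leaving 23/38.
Team 1 and Team 2 together work at 3/38 per day, so finishing takes 23/38 ÷ 3/38 = 23/3 days.
Total time = 15 + 23/3 = 68/3 days.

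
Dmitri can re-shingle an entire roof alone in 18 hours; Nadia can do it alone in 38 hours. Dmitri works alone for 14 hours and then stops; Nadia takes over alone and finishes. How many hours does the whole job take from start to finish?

In 14 hours Dmitri does 14/18 = 7/9 of the job, leaving 2/9.
Nadia works at 1/38 per hour, so finishing takes 2/9 ÷ 1/38 = 76/9 hours.
Total time = 14 + 76/9 = 202/9 hours.

202/9 hours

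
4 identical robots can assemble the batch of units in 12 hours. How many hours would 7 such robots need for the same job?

Total work is 4·12 = 48 robot-hours.
With 7 robots: 48/7 hours.

48/7 hours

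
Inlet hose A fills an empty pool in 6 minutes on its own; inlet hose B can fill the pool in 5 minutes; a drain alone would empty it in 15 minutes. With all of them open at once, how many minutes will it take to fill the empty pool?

10/3 minutes

Net rate = 1/6 + 1/5 − 1/15 = (5 + 6 − 2)/30 = 9/30 = 3/10 per minute.
Filling time = 1 ÷ (3/10) = 10/3 minutes.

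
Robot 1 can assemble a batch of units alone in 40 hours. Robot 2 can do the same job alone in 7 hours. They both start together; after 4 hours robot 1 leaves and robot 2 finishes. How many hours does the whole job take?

63/10 hours

In the first 4 hours the combined rate is 47/280, so 47/70 of the job is done, leaving 23/70.
After robot 1 leaves the rate is 1/7 per hour; the remaining 23/70 takes 23/10 hours.
Total = 4 + 23/10 = 63/10 hours.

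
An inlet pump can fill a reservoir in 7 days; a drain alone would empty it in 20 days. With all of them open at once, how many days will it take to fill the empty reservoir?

Net rate = 1/7 − 1/20 = (20 − 7)/140 = 13/140 per day.
Filling time = 1 ÷ (13/140) = 140/13 days.

140/13 days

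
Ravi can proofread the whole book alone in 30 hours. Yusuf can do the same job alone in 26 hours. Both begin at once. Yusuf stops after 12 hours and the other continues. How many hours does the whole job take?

210/13 hours

In the first 12 hours the combined rate is 14/195, so 56/65 of the job is done, leaving 9/65.
After Yusuf leaves the rate is 1/30 per hour; the remaining 9/65 takes 54/13 hours.
Total = 12 + 54/13 = 210/13 hours.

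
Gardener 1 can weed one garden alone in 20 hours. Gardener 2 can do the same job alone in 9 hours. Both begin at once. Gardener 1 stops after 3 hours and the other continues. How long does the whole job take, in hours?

In the first 3 hours the combined rate is 29/180, so 29/60 of the job is done, leaving 31/60.
After Gardener 1 leaves the rate is 1/9 per hour; the remaining 31/60 takes 93/20 hours.
Total = 3 + 93/20 = 153/20 hours.

153/20 hours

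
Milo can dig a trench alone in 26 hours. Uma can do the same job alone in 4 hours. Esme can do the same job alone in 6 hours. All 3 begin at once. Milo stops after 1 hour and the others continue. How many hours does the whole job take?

In the first 1 hour the combined rate is 71/156, so 71/156 of the job is done, leaving 85/156.
After Milo leaves the rate is 5/12 per hour; the remaining 85/156 takes 17/13 hours.
Total = 1 + 17/13 = 30/13 hours.

30/13 hours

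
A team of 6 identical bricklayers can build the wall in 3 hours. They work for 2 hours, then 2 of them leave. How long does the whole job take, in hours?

One bricklayer does 1/18 of the job per hour.
After 2 hours with 6 bricklayers, 2/3 is done (1/3 left).
With 4 bricklayers the rate is 4/18 = 2/9, so the rest takes 1/3 ÷ 2/9 = 3/2 hours.
Total = 2 + 3/2 = 7/2 hours.

7/2 hours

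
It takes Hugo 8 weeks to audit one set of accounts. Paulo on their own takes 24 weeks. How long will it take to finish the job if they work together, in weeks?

6 weeks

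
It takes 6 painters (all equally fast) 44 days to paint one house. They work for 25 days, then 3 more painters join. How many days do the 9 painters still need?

One painter does 1/264 of the job per day.
After 25 days with 6 painters, 25/44 is done (19/44 left).
With 9 painters the rate is 9/264 = 3/88, so the rest takes 19/44 ÷ 3/88 = 38/3 days.

38/3 days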